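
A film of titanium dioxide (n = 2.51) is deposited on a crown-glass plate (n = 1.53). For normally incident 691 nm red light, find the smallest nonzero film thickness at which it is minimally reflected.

At the upper boundary (n = 1.0 to n = 2.51) the reflected ray undergoes a half-wave phase shift.
At the lower boundary (n = 2.51 to n = 1.53) the reflected ray undergoes no phase shift.
Net: one phase inversion between the two reflected rays.
With one net inversion, destructive interference in reflection requires 2 n t = m λ.
Minimum nonzero at m = 1: t = λ / (2 n) = 691 / (2 × 2.51) = 138 nm.

138 nm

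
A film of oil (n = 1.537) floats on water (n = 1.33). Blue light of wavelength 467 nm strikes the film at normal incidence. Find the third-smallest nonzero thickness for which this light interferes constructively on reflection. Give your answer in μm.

Ray reflecting at the top interface goes from n = 1.0 toward n = 1.537: a half-wave phase shift.
Ray reflecting at the bottom interface goes from n = 1.537 toward n = 1.33: no phase shift.
The two reflections differ by half a wavelength.
For strong reflection here: 2 n t = (m + ½) λ.
The third-smallest nonzero thickness corresponds to m = 2: t = (m + ½) λ / (2 n) = 2.50 × 467 / (2 × 1.537) = 380 nm.

0.380 μm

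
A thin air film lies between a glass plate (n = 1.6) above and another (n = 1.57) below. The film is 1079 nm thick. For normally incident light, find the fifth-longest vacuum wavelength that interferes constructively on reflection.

At the upper boundary (n = 1.6 to n = 1.0) the reflected ray undergoes no phase shift.
Ray reflecting at the bottom interface goes from n = 1.0 toward n = 1.57: a half-wave phase shift.
Net: one phase inversion between the two reflected rays.
For maximum reflection here: 2 n t = (m + ½) λ.
λ = 2 n t / (m + ½). The fifth-longest wavelength is m = 4: λ = 2 × 1.0 × 1079 / 4.50 = 480 nm.

480 nm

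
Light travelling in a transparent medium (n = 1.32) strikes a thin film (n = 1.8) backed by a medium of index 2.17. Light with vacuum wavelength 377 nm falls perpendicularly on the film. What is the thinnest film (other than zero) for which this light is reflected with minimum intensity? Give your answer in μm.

0.0524 μm

Ray reflecting at the top interface goes from n = 1.32 toward n = 1.8: a half-wave phase shift.
At the lower boundary (n = 1.8 to n = 2.17) the reflected ray undergoes a half-wave phase shift.
Net: no relative phase inversion (both shifts match).
With no net inversion, destructive interference in reflection requires 2 n t = (m + ½) λ.
Minimum at m = 0: t = λ / (4 n) = 377 / (4 × 1.8) = 52.4 nm.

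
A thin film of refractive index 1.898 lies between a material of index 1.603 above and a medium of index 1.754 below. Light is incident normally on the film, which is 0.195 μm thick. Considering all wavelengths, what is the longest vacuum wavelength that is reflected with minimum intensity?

Top surface (1.603 → 1.898): reflection off a higher-index medium gives a half-wave phase shift.
At the lower boundary (n = 1.898 to n = 1.754) the reflected ray undergoes no phase shift.
Exactly one π shift → a net half-wave offset.
With one net inversion, destructive interference in reflection requires 2 n t = m λ.
λ = 2 n t / m. The longest wavelength is m = 1: λ = 2 × 1.898 × 195 / 1.00 = 740 nm.

740 nm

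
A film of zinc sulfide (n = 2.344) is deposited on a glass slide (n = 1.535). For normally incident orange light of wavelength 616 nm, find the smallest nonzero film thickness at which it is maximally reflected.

Top surface (1.0 → 2.344): reflection off a higher-index medium gives a half-wave phase shift.
At the lower boundary (n = 2.344 to n = 1.535) the reflected ray undergoes no phase shift.
The two reflections differ by half a wavelength.
With one net inversion, constructive interference in reflection requires 2 n t = (m + ½) λ.
Minimum at m = 0: t = λ / (4 n) = 616 / (4 × 2.344) = 65.7 nm.

65.7 nm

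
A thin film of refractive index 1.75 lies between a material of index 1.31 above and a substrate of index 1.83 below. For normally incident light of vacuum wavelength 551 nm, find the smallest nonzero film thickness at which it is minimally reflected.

At the upper boundary (n = 1.31 to n = 1.75) the reflected ray undergoes a half-wave phase shift.
At the lower boundary (n = 1.75 to n = 1.83) the reflected ray undergoes a half-wave phase shift.
Zero or two π shifts → no net half-wave offset.
With no net inversion, destructive interference in reflection requires 2 n t = (m + ½) λ.
Minimum at m = 0: t = λ / (4 n) = 551 / (4 × 1.75) = 78.7 nm.

78.7 nm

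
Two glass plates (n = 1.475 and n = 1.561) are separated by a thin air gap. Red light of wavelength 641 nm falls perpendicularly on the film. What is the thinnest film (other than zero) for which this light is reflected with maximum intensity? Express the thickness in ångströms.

Ray reflecting at the top interface goes from n = 1.475 toward n = 1.0: no phase shift.
Ray reflecting at the bottom interface goes from n = 1.0 toward n = 1.561: a half-wave phase shift.
Exactly one π shift → a net half-wave offset.
For bright reflection here: 2 n t = (m + ½) λ.
Minimum at m = 0: t = λ / (4 n) = 641 / (4 × 1.0) = 160 nm.

1603 Å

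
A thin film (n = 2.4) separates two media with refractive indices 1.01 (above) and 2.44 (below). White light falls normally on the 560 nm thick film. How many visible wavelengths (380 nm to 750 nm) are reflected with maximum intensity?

Ray reflecting at the top interface goes from n = 1.01 toward n = 2.4: a half-wave phase shift.
Ray reflecting at the bottom interface goes from n = 2.4 toward n = 2.44: a half-wave phase shift.
Net: no relative phase inversion (both shifts match).
So the condition for constructive reflection is 2 n t = m λ.
λ = 2 n t / m = 2688 / m nm.
m=3: 896 nm (IR); m=4: 672 nm (visible); m=5: 538 nm (visible); m=6: 448 nm (visible); m=7: 384 nm (visible); m=8: 336 nm (UV).

4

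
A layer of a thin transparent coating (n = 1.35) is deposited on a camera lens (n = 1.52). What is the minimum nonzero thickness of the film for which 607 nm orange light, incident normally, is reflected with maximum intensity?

225 nm

Top surface (1.0 → 1.35): reflection off a higher-index medium gives a half-wave phase shift.
Bottom surface (1.35 → 1.52): reflection off a higher-index medium gives a half-wave phase shift.
Zero or two π shifts → no net half-wave offset.
With no net inversion, constructive interference in reflection requires 2 n t = m λ.
Minimum nonzero at m = 1: t = λ / (2 n) = 607 / (2 × 1.35) = 225 nm.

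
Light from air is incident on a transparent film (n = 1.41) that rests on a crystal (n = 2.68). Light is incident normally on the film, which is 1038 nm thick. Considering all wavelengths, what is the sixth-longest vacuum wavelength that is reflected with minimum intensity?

At the upper boundary (n = 1.0 to n = 1.41) the reflected ray undergoes a half-wave phase shift.
Ray reflecting at the bottom interface goes from n = 1.41 toward n = 2.68: a half-wave phase shift.
Zero or two π shifts → no net half-wave offset.
With no net inversion, destructive interference in reflection requires 2 n t = (m + ½) λ.
λ = 2 n t / (m + ½). The sixth-longest wavelength is m = 5: λ = 2 × 1.41 × 1038 / 5.50 = 532 nm.

532 nm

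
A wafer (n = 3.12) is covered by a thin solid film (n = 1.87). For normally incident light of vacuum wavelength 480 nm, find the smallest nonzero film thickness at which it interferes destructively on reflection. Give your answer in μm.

0.0642 μm

Ray reflecting at the top interface goes from n = 1.0 toward n = 1.87: a half-wave phase shift.
Bottom surface (1.87 → 3.12): reflection off a higher-index medium gives a half-wave phase shift.
The two reflections carry the same phase change, so no net offset.
With no net inversion, destructive interference in reflection requires 2 n t = (m + ½) λ.
Minimum at m = 0: t = λ / (4 n) = 480 / (4 × 1.87) = 64.2 nm.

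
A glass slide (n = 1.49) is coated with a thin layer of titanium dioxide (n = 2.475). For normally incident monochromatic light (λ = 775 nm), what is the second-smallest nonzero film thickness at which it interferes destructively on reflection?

At the upper boundary (n = 1.0 to n = 2.475) the reflected ray undergoes a half-wave phase shift.
Ray reflecting at the bottom interface goes from n = 2.475 toward n = 1.49: no phase shift.
Exactly one π shift → a net half-wave offset.
For weak reflection here: 2 n t = m λ.
The second-smallest nonzero thickness corresponds to m = 2: t = m λ / (2 n) = 2.00 × 775 / (2 × 2.475) = 313 nm.

313 nm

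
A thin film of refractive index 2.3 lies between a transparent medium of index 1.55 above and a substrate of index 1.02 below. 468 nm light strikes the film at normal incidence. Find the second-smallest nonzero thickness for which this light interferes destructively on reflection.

At the upper boundary (n = 1.55 to n = 2.3) the reflected ray undergoes a half-wave phase shift.
At the lower boundary (n = 2.3 to n = 1.02) the reflected ray undergoes no phase shift.
The two reflections differ by half a wavelength.
For minimum reflection here: 2 n t = m λ.
The second-smallest nonzero thickness corresponds to m = 2: t = m λ / (2 n) = 2.00 × 468 / (2 × 2.3) = 203 nm.

203 nm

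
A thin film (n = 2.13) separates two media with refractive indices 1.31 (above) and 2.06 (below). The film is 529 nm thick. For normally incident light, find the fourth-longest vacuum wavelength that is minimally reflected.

Ray reflecting at the top interface goes from n = 1.31 toward n = 2.13: a half-wave phase shift.
Bottom surface (2.13 → 2.06): reflection off a lower-index medium gives no phase shift.
The two reflections differ by half a wavelength.
So the condition for destructive reflection is 2 n t = m λ.
λ = 2 n t / m. The fourth-longest wavelength is m = 4: λ = 2 × 2.13 × 529 / 4.00 = 563 nm.

563 nm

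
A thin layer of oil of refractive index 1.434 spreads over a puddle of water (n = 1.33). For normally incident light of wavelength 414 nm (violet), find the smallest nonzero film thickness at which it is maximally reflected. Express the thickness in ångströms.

722 Å

Top surface (1.0 → 1.434): reflection off a higher-index medium gives a half-wave phase shift.
Ray reflecting at the bottom interface goes from n = 1.434 toward n = 1.33: no phase shift.
Net: one phase inversion between the two reflected rays.
So the condition for constructive reflection is 2 n t = (m + ½) λ.
Minimum at m = 0: t = λ / (4 n) = 414 / (4 × 1.434) = 72.2 nm.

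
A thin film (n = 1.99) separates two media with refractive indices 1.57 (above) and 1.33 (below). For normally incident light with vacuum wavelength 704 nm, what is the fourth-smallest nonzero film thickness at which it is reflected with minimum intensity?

708 nm

Top surface (1.57 → 1.99): reflection off a higher-index medium gives a half-wave phase shift.
At the lower boundary (n = 1.99 to n = 1.33) the reflected ray undergoes no phase shift.
Net: one phase inversion between the two reflected rays.
With one net inversion, destructive interference in reflection requires 2 n t = m λ.
The fourth-smallest nonzero thickness corresponds to m = 4: t = m λ / (2 n) = 4.00 × 704 / (2 × 1.99) = 708 nm.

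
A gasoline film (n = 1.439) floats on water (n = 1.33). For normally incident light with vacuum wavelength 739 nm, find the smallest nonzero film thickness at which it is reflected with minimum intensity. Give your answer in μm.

Top surface (1.0 → 1.439): reflection off a higher-index medium gives a half-wave phase shift.
At the lower boundary (n = 1.439 to n = 1.33) the reflected ray undergoes no phase shift.
Exactly one π shift → a net half-wave offset.
With one net inversion, destructive interference in reflection requires 2 n t = m λ.
Minimum nonzero at m = 1: t = λ / (2 n) = 739 / (2 × 1.439) = 257 nm.

0.257 μm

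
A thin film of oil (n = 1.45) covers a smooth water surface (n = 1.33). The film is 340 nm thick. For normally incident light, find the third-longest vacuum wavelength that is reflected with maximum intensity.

394 nm

Top surface (1.0 → 1.45): reflection off a higher-index medium gives a half-wave phase shift.
Ray reflecting at the bottom interface goes from n = 1.45 toward n = 1.33: no phase shift.
Exactly one π shift → a net half-wave offset.
For strong reflection here: 2 n t = (m + ½) λ.
λ = 2 n t / (m + ½). The third-longest wavelength is m = 2: λ = 2 × 1.45 × 340 / 2.50 = 394 nm.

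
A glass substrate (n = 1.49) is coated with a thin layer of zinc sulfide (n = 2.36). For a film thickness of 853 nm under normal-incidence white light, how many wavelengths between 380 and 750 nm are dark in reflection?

5

At the upper boundary (n = 1.0 to n = 2.36) the reflected ray undergoes a half-wave phase shift.
Bottom surface (2.36 → 1.49): reflection off a lower-index medium gives no phase shift.
Net: one phase inversion between the two reflected rays.
So the condition for destructive reflection is 2 n t = m λ.
λ = 2 n t / m = 4026 / m nm.
m=5: 805 nm (IR); m=6: 671 nm (visible); m=7: 575 nm (visible); m=8: 503 nm (visible); m=9: 447 nm (visible); m=10: 403 nm (visible); m=11: 366 nm (UV).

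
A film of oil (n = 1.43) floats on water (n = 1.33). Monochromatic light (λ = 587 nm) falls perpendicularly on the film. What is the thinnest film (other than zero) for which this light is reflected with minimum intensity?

Ray reflecting at the top interface goes from n = 1.0 toward n = 1.43: a half-wave phase shift.
Bottom surface (1.43 → 1.33): reflection off a lower-index medium gives no phase shift.
Net: one phase inversion between the two reflected rays.
With one net inversion, destructive interference in reflection requires 2 n t = m λ.
Minimum nonzero at m = 1: t = λ / (2 n) = 587 / (2 × 1.43) = 205 nm.

205 nm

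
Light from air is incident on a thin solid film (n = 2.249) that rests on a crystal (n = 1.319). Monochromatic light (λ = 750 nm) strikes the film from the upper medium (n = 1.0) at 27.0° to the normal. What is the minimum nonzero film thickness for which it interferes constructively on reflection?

At the upper boundary (n = 1.0 to n = 2.249) the reflected ray undergoes a half-wave phase shift.
Ray reflecting at the bottom interface goes from n = 2.249 toward n = 1.319: no phase shift.
The two reflections differ by half a wavelength.
So the condition for constructive reflection is 2 n t cos θ_r = (m + ½) λ.
Snell's law: 1.0 sin 27.0° = 2.249 sin θ_r → sin θ_r = 0.202, cos θ_r = 0.979.
Minimum at m = 0: t = λ / (4 n cos θ_r) = 750 / (4 × 2.249 × 0.979) = 85.1 nm.

85.1 nm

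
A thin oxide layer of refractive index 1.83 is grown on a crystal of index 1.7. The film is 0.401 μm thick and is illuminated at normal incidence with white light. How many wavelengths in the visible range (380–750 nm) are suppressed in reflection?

Ray reflecting at the top interface goes from n = 1.0 toward n = 1.83: a half-wave phase shift.
Bottom surface (1.83 → 1.7): reflection off a lower-index medium gives no phase shift.
Net: one phase inversion between the two reflected rays.
So the condition for destructive reflection is 2 n t = m λ.
λ = 2 n t / m = 1468 / m nm.
m=1: 1468 nm (IR); m=2: 734 nm (visible); m=3: 489 nm (visible); m=4: 367 nm (UV).

2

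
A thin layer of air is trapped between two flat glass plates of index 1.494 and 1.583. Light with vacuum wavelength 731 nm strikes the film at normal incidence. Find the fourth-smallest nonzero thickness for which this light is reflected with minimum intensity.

At the upper boundary (n = 1.494 to n = 1.0) the reflected ray undergoes no phase shift.
Bottom surface (1.0 → 1.583): reflection off a higher-index medium gives a half-wave phase shift.
The two reflections differ by half a wavelength.
With one net inversion, destructive interference in reflection requires 2 n t = m λ.
The fourth-smallest nonzero thickness corresponds to m = 4: t = m λ / (2 n) = 4.00 × 731 / (2 × 1.0) = 1462 nm.

1462 nm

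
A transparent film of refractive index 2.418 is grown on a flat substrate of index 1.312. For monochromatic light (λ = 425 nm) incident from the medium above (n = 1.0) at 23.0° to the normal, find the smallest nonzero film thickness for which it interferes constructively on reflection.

44.5 nm

Ray reflecting at the top interface goes from n = 1.0 toward n = 2.418: a half-wave phase shift.
Ray reflecting at the bottom interface goes from n = 2.418 toward n = 1.312: no phase shift.
Net: one phase inversion between the two reflected rays.
So the condition for constructive reflection is 2 n t cos θ_r = (m + ½) λ.
Snell's law: 1.0 sin 23.0° = 2.418 sin θ_r → sin θ_r = 0.162, cos θ_r = 0.987.
Minimum at m = 0: t = λ / (4 n cos θ_r) = 425 / (4 × 2.418 × 0.987) = 44.5 nm.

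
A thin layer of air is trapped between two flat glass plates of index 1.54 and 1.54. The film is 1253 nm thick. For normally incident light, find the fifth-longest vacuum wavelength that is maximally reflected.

At the upper boundary (n = 1.54 to n = 1.0) the reflected ray undergoes no phase shift.
Ray reflecting at the bottom interface goes from n = 1.0 toward n = 1.54: a half-wave phase shift.
The two reflections differ by half a wavelength.
With one net inversion, constructive interference in reflection requires 2 n t = (m + ½) λ.
λ = 2 n t / (m + ½). The fifth-longest wavelength is m = 4: λ = 2 × 1.0 × 1253 / 4.50 = 557 nm.

557 nm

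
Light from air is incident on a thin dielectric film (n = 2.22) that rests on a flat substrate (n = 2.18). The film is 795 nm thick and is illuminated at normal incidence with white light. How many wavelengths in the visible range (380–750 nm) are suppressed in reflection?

Top surface (1.0 → 2.22): reflection off a higher-index medium gives a half-wave phase shift.
Ray reflecting at the bottom interface goes from n = 2.22 toward n = 2.18: no phase shift.
The two reflections differ by half a wavelength.
So the condition for destructive reflection is 2 n t = m λ.
λ = 2 n t / m = 3530 / m nm.
m=4: 882 nm (IR); m=5: 706 nm (visible); m=6: 588 nm (visible); m=7: 504 nm (visible); m=8: 441 nm (visible); m=9: 392 nm (visible); m=10: 353 nm (UV).

5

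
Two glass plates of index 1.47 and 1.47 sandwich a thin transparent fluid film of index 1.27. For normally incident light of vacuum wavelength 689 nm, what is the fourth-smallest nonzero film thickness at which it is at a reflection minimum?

At the upper boundary (n = 1.47 to n = 1.27) the reflected ray undergoes no phase shift.
At the lower boundary (n = 1.27 to n = 1.47) the reflected ray undergoes a half-wave phase shift.
Net: one phase inversion between the two reflected rays.
For weak reflection here: 2 n t = m λ.
The fourth-smallest nonzero thickness corresponds to m = 4: t = m λ / (2 n) = 4.00 × 689 / (2 × 1.27) = 1085 nm.

1085 nm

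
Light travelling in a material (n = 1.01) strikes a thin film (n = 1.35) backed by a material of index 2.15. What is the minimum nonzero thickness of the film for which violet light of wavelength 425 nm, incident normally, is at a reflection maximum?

Top surface (1.01 → 1.35): reflection off a higher-index medium gives a half-wave phase shift.
At the lower boundary (n = 1.35 to n = 2.15) the reflected ray undergoes a half-wave phase shift.
Net: no relative phase inversion (both shifts match).
So the condition for constructive reflection is 2 n t = m λ.
Minimum nonzero at m = 1: t = λ / (2 n) = 425 / (2 × 1.35) = 157 nm.

157 nm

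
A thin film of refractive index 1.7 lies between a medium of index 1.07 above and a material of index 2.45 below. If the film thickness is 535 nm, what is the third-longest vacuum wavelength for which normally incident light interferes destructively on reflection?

728 nm

Top surface (1.07 → 1.7): reflection off a higher-index medium gives a half-wave phase shift.
Bottom surface (1.7 → 2.45): reflection off a higher-index medium gives a half-wave phase shift.
Net: no relative phase inversion (both shifts match).
For dark reflection here: 2 n t = (m + ½) λ.
λ = 2 n t / (m + ½). The third-longest wavelength is m = 2: λ = 2 × 1.7 × 535 / 2.50 = 728 nm.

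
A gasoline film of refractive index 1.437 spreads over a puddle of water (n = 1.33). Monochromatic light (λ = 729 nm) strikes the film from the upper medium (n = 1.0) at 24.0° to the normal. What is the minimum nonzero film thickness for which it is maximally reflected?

Top surface (1.0 → 1.437): reflection off a higher-index medium gives a half-wave phase shift.
Bottom surface (1.437 → 1.33): reflection off a lower-index medium gives no phase shift.
Exactly one π shift → a net half-wave offset.
So the condition for constructive reflection is 2 n t cos θ_r = (m + ½) λ.
Snell's law: 1.0 sin 24.0° = 1.437 sin θ_r → sin θ_r = 0.283, cos θ_r = 0.959.
Minimum at m = 0: t = λ / (4 n cos θ_r) = 729 / (4 × 1.437 × 0.959) = 132 nm.

132 nm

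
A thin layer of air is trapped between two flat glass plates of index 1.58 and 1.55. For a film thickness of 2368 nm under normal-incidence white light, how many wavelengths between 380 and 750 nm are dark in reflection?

Ray reflecting at the top interface goes from n = 1.58 toward n = 1.0: no phase shift.
Ray reflecting at the bottom interface goes from n = 1.0 toward n = 1.55: a half-wave phase shift.
Net: one phase inversion between the two reflected rays.
For minimum reflection here: 2 n t = m λ.
λ = 2 n t / m = 4736 / m nm.
m=6: 789 nm (IR); m=7: 677 nm (visible); m=8: 592 nm (visible); m=9: 526 nm (visible); m=10: 474 nm (visible); m=11: 431 nm (visible); m=12: 395 nm (visible); m=13: 364 nm (UV).

6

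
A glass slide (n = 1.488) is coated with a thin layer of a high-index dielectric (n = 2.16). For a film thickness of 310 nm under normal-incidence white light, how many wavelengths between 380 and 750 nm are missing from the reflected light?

2

Top surface (1.0 → 2.16): reflection off a higher-index medium gives a half-wave phase shift.
At the lower boundary (n = 2.16 to n = 1.488) the reflected ray undergoes no phase shift.
Exactly one π shift → a net half-wave offset.
For dark reflection here: 2 n t = m λ.
λ = 2 n t / m = 1339 / m nm.
m=1: 1339 nm (IR); m=2: 670 nm (visible); m=3: 446 nm (visible); m=4: 335 nm (UV).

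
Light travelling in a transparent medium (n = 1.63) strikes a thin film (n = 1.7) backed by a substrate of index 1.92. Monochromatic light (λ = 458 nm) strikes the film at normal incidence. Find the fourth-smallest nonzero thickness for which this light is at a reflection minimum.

471 nm

At the upper boundary (n = 1.63 to n = 1.7) the reflected ray undergoes a half-wave phase shift.
At the lower boundary (n = 1.7 to n = 1.92) the reflected ray undergoes a half-wave phase shift.
Net: no relative phase inversion (both shifts match).
For dark reflection here: 2 n t = (m + ½) λ.
The fourth-smallest nonzero thickness corresponds to m = 3: t = (m + ½) λ / (2 n) = 3.50 × 458 / (2 × 1.7) = 471 nm.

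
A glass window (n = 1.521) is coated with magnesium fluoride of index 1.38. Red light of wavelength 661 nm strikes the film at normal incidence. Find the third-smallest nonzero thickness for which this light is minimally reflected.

599 nm

At the upper boundary (n = 1.0 to n = 1.38) the reflected ray undergoes a half-wave phase shift.
At the lower boundary (n = 1.38 to n = 1.521) the reflected ray undergoes a half-wave phase shift.
Net: no relative phase inversion (both shifts match).
With no net inversion, destructive interference in reflection requires 2 n t = (m + ½) λ.
The third-smallest nonzero thickness corresponds to m = 2: t = (m + ½) λ / (2 n) = 2.50 × 661 / (2 × 1.38) = 599 nm.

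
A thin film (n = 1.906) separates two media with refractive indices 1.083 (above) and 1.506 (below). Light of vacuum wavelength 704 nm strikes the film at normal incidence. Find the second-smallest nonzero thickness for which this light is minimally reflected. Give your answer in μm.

Top surface (1.083 → 1.906): reflection off a higher-index medium gives a half-wave phase shift.
Bottom surface (1.906 → 1.506): reflection off a lower-index medium gives no phase shift.
The two reflections differ by half a wavelength.
For dark reflection here: 2 n t = m λ.
The second-smallest nonzero thickness corresponds to m = 2: t = m λ / (2 n) = 2.00 × 704 / (2 × 1.906) = 369 nm.

0.369 μm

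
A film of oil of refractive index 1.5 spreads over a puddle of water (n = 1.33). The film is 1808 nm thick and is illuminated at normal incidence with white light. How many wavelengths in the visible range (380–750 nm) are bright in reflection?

At the upper boundary (n = 1.0 to n = 1.5) the reflected ray undergoes a half-wave phase shift.
Ray reflecting at the bottom interface goes from n = 1.5 toward n = 1.33: no phase shift.
Net: one phase inversion between the two reflected rays.
For bright reflection here: 2 n t = (m + ½) λ.
λ = 2 n t / (m + ½) = 5424 / (m + ½) nm.
m=6: 834 nm (IR); m=7: 723 nm (visible); m=8: 638 nm (visible); m=9: 571 nm (visible); m=10: 517 nm (visible); m=11: 472 nm (visible); m=12: 434 nm (visible); m=13: 402 nm (visible); m=14: 374 nm (UV).

7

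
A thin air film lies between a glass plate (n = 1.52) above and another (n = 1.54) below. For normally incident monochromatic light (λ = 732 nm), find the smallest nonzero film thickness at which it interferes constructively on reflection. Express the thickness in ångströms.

1830 Å

Ray reflecting at the top interface goes from n = 1.52 toward n = 1.0: no phase shift.
Bottom surface (1.0 → 1.54): reflection off a higher-index medium gives a half-wave phase shift.
Exactly one π shift → a net half-wave offset.
So the condition for constructive reflection is 2 n t = (m + ½) λ.
Minimum at m = 0: t = λ / (4 n) = 732 / (4 × 1.0) = 183 nm.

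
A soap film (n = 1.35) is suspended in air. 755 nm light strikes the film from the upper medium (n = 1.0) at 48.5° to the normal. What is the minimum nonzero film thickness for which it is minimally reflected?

336 nm

Top surface (1.0 → 1.35): reflection off a higher-index medium gives a half-wave phase shift.
Ray reflecting at the bottom interface goes from n = 1.35 toward n = 1.0: no phase shift.
Net: one phase inversion between the two reflected rays.
So the condition for destructive reflection is 2 n t cos θ_r = m λ.
Snell's law: 1.0 sin 48.5° = 1.35 sin θ_r → sin θ_r = 0.555, cos θ_r = 0.832.
Minimum nonzero at m = 1: t = λ / (2 n cos θ_r) = 755 / (2 × 1.35 × 0.832) = 336 nm.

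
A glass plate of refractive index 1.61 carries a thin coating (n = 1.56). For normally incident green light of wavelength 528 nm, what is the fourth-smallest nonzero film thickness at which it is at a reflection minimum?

592 nm

Top surface (1.0 → 1.56): reflection off a higher-index medium gives a half-wave phase shift.
At the lower boundary (n = 1.56 to n = 1.61) the reflected ray undergoes a half-wave phase shift.
Net: no relative phase inversion (both shifts match).
So the condition for destructive reflection is 2 n t = (m + ½) λ.
The fourth-smallest nonzero thickness corresponds to m = 3: t = (m + ½) λ / (2 n) = 3.50 × 528 / (2 × 1.56) = 592 nm.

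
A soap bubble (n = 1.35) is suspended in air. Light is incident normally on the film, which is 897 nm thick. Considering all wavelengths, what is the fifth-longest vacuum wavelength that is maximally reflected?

538 nm

Ray reflecting at the top interface goes from n = 1.0 toward n = 1.35: a half-wave phase shift.
At the lower boundary (n = 1.35 to n = 1.0) the reflected ray undergoes no phase shift.
Net: one phase inversion between the two reflected rays.
So the condition for constructive reflection is 2 n t = (m + ½) λ.
λ = 2 n t / (m + ½). The fifth-longest wavelength is m = 4: λ = 2 × 1.35 × 897 / 4.50 = 538 nm.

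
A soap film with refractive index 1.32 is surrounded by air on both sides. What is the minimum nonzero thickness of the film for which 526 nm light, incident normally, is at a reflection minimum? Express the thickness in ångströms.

Top surface (1.0 → 1.32): reflection off a higher-index medium gives a half-wave phase shift.
Bottom surface (1.32 → 1.0): reflection off a lower-index medium gives no phase shift.
Net: one phase inversion between the two reflected rays.
So the condition for destructive reflection is 2 n t = m λ.
Minimum nonzero at m = 1: t = λ / (2 n) = 526 / (2 × 1.32) = 199 nm.

1992 Å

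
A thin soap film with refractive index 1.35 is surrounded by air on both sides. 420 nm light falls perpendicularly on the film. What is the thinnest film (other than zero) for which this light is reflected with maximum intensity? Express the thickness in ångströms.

778 Å

Ray reflecting at the top interface goes from n = 1.0 toward n = 1.35: a half-wave phase shift.
At the lower boundary (n = 1.35 to n = 1.0) the reflected ray undergoes no phase shift.
Net: one phase inversion between the two reflected rays.
With one net inversion, constructive interference in reflection requires 2 n t = (m + ½) λ.
Minimum at m = 0: t = λ / (4 n) = 420 / (4 × 1.35) = 77.8 nm.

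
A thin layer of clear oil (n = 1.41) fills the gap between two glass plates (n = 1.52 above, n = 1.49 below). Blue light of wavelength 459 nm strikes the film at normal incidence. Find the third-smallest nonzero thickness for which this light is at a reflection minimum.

488 nm

Top surface (1.52 → 1.41): reflection off a lower-index medium gives no phase shift.
Bottom surface (1.41 → 1.49): reflection off a higher-index medium gives a half-wave phase shift.
Exactly one π shift → a net half-wave offset.
For minimum reflection here: 2 n t = m λ.
The third-smallest nonzero thickness corresponds to m = 3: t = m λ / (2 n) = 3.00 × 459 / (2 × 1.41) = 488 nm.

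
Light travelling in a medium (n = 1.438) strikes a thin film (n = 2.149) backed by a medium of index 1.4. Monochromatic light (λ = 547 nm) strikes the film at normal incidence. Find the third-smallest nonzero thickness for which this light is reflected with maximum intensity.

318 nm

At the upper boundary (n = 1.438 to n = 2.149) the reflected ray undergoes a half-wave phase shift.
Bottom surface (2.149 → 1.4): reflection off a lower-index medium gives no phase shift.
The two reflections differ by half a wavelength.
With one net inversion, constructive interference in reflection requires 2 n t = (m + ½) λ.
The third-smallest nonzero thickness corresponds to m = 2: t = (m + ½) λ / (2 n) = 2.50 × 547 / (2 × 2.149) = 318 nm.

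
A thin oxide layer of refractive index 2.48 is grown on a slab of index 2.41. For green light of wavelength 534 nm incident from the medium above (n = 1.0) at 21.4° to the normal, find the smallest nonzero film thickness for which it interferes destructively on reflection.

109 nm

Top surface (1.0 → 2.48): reflection off a higher-index medium gives a half-wave phase shift.
At the lower boundary (n = 2.48 to n = 2.41) the reflected ray undergoes no phase shift.
Net: one phase inversion between the two reflected rays.
For weak reflection here: 2 n t cos θ_r = m λ.
Snell's law: 1.0 sin 21.4° = 2.48 sin θ_r → sin θ_r = 0.147, cos θ_r = 0.989.
Minimum nonzero at m = 1: t = λ / (2 n cos θ_r) = 534 / (2 × 2.48 × 0.989) = 109 nm.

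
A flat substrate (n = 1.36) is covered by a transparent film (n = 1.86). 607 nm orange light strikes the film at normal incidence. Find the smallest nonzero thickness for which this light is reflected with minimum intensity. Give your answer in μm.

0.163 μm

Top surface (1.0 → 1.86): reflection off a higher-index medium gives a half-wave phase shift.
Bottom surface (1.86 → 1.36): reflection off a lower-index medium gives no phase shift.
Exactly one π shift → a net half-wave offset.
For minimum reflection here: 2 n t = m λ.
The smallest nonzero thickness corresponds to m = 1: t = m λ / (2 n) = 1.00 × 607 / (2 × 1.86) = 163 nm.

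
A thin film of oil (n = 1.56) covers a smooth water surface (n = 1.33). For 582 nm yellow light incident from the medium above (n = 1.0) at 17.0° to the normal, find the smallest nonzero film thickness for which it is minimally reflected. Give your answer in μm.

At the upper boundary (n = 1.0 to n = 1.56) the reflected ray undergoes a half-wave phase shift.
Bottom surface (1.56 → 1.33): reflection off a lower-index medium gives no phase shift.
Net: one phase inversion between the two reflected rays.
So the condition for destructive reflection is 2 n t cos θ_r = m λ.
Snell's law: 1.0 sin 17.0° = 1.56 sin θ_r → sin θ_r = 0.187, cos θ_r = 0.982.
Minimum nonzero at m = 1: t = λ / (2 n cos θ_r) = 582 / (2 × 1.56 × 0.982) = 190 nm.

0.190 μm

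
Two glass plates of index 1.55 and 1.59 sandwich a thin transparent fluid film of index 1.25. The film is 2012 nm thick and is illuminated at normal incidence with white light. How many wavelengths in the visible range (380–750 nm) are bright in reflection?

Ray reflecting at the top interface goes from n = 1.55 toward n = 1.25: no phase shift.
At the lower boundary (n = 1.25 to n = 1.59) the reflected ray undergoes a half-wave phase shift.
Exactly one π shift → a net half-wave offset.
With one net inversion, constructive interference in reflection requires 2 n t = (m + ½) λ.
λ = 2 n t / (m + ½) = 5030 / (m + ½) nm.
m=6: 774 nm (IR); m=7: 671 nm (visible); m=8: 592 nm (visible); m=9: 529 nm (visible); m=10: 479 nm (visible); m=11: 437 nm (visible); m=12: 402 nm (visible); m=13: 373 nm (UV).

6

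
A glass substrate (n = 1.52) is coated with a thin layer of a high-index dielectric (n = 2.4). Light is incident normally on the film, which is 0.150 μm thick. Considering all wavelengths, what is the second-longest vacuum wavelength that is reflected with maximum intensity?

Ray reflecting at the top interface goes from n = 1.0 toward n = 2.4: a half-wave phase shift.
At the lower boundary (n = 2.4 to n = 1.52) the reflected ray undergoes no phase shift.
The two reflections differ by half a wavelength.
So the condition for constructive reflection is 2 n t = (m + ½) λ.
λ = 2 n t / (m + ½). The second-longest wavelength is m = 1: λ = 2 × 2.4 × 150 / 1.50 = 480 nm.

480 nm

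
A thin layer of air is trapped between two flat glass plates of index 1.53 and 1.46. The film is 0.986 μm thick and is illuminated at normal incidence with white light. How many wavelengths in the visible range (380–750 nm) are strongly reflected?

Ray reflecting at the top interface goes from n = 1.53 toward n = 1.0: no phase shift.
Ray reflecting at the bottom interface goes from n = 1.0 toward n = 1.46: a half-wave phase shift.
The two reflections differ by half a wavelength.
So the condition for constructive reflection is 2 n t = (m + ½) λ.
λ = 2 n t / (m + ½) = 1972 / (m + ½) nm.
m=2: 789 nm (IR); m=3: 563 nm (visible); m=4: 438 nm (visible); m=5: 359 nm (UV).

2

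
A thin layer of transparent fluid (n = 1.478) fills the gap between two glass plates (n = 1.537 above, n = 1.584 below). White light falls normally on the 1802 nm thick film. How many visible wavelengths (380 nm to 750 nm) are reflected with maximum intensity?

At the upper boundary (n = 1.537 to n = 1.478) the reflected ray undergoes no phase shift.
At the lower boundary (n = 1.478 to n = 1.584) the reflected ray undergoes a half-wave phase shift.
The two reflections differ by half a wavelength.
For maximum reflection here: 2 n t = (m + ½) λ.
λ = 2 n t / (m + ½) = 5327 / (m + ½) nm.
m=6: 819 nm (IR); m=7: 710 nm (visible); m=8: 627 nm (visible); m=9: 561 nm (visible); m=10: 507 nm (visible); m=11: 463 nm (visible); m=12: 426 nm (visible); m=13: 395 nm (visible); m=14: 367 nm (UV).

7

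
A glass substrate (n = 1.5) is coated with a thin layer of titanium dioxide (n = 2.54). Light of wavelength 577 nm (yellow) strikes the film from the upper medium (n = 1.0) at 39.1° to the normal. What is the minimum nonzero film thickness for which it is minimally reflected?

117 nm

Ray reflecting at the top interface goes from n = 1.0 toward n = 2.54: a half-wave phase shift.
At the lower boundary (n = 2.54 to n = 1.5) the reflected ray undergoes no phase shift.
The two reflections differ by half a wavelength.
For weak reflection here: 2 n t cos θ_r = m λ.
Snell's law: 1.0 sin 39.1° = 2.54 sin θ_r → sin θ_r = 0.248, cos θ_r = 0.969.
Minimum nonzero at m = 1: t = λ / (2 n cos θ_r) = 577 / (2 × 2.54 × 0.969) = 117 nm.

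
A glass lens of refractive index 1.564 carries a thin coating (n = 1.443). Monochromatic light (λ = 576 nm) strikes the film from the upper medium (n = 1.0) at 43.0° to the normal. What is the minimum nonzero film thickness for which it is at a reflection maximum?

Ray reflecting at the top interface goes from n = 1.0 toward n = 1.443: a half-wave phase shift.
Ray reflecting at the bottom interface goes from n = 1.443 toward n = 1.564: a half-wave phase shift.
Net: no relative phase inversion (both shifts match).
So the condition for constructive reflection is 2 n t cos θ_r = m λ.
Snell's law: 1.0 sin 43.0° = 1.443 sin θ_r → sin θ_r = 0.473, cos θ_r = 0.881.
Minimum nonzero at m = 1: t = λ / (2 n cos θ_r) = 576 / (2 × 1.443 × 0.881) = 226 nm.

226 nm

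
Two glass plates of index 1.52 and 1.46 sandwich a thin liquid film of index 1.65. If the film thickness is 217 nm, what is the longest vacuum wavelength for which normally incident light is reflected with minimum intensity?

Ray reflecting at the top interface goes from n = 1.52 toward n = 1.65: a half-wave phase shift.
At the lower boundary (n = 1.65 to n = 1.46) the reflected ray undergoes no phase shift.
Net: one phase inversion between the two reflected rays.
So the condition for destructive reflection is 2 n t = m λ.
λ = 2 n t / m. The longest wavelength is m = 1: λ = 2 × 1.65 × 217 / 1.00 = 716 nm.

716 nm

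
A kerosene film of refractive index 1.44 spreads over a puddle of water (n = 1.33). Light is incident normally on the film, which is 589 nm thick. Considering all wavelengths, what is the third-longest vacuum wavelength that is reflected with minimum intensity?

565 nm

Top surface (1.0 → 1.44): reflection off a higher-index medium gives a half-wave phase shift.
Bottom surface (1.44 → 1.33): reflection off a lower-index medium gives no phase shift.
Net: one phase inversion between the two reflected rays.
With one net inversion, destructive interference in reflection requires 2 n t = m λ.
λ = 2 n t / m. The third-longest wavelength is m = 3: λ = 2 × 1.44 × 589 / 3.00 = 565 nm.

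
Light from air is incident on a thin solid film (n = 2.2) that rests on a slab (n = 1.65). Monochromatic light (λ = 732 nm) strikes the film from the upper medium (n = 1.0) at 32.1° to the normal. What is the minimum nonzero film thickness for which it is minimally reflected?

171 nm

At the upper boundary (n = 1.0 to n = 2.2) the reflected ray undergoes a half-wave phase shift.
Ray reflecting at the bottom interface goes from n = 2.2 toward n = 1.65: no phase shift.
Exactly one π shift → a net half-wave offset.
So the condition for destructive reflection is 2 n t cos θ_r = m λ.
Snell's law: 1.0 sin 32.1° = 2.2 sin θ_r → sin θ_r = 0.242, cos θ_r = 0.970.
Minimum nonzero at m = 1: t = λ / (2 n cos θ_r) = 732 / (2 × 2.2 × 0.970) = 171 nm.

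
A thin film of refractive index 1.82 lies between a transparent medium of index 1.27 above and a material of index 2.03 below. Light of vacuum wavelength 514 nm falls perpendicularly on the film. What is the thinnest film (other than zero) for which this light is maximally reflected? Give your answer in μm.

At the upper boundary (n = 1.27 to n = 1.82) the reflected ray undergoes a half-wave phase shift.
At the lower boundary (n = 1.82 to n = 2.03) the reflected ray undergoes a half-wave phase shift.
The two reflections carry the same phase change, so no net offset.
So the condition for constructive reflection is 2 n t = m λ.
Minimum nonzero at m = 1: t = λ / (2 n) = 514 / (2 × 1.82) = 141 nm.

0.141 μm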